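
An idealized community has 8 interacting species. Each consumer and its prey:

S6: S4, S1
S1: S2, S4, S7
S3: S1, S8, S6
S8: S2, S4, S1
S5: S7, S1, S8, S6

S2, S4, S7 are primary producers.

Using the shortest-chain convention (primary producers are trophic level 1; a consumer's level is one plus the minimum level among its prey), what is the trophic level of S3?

Trophic level 3

S2 is a producer → level 1.
S1 eats S2 → level 2.
S3 eats S1 → level 3.
No prey of S3 is below level 2, so 3 is the minimum.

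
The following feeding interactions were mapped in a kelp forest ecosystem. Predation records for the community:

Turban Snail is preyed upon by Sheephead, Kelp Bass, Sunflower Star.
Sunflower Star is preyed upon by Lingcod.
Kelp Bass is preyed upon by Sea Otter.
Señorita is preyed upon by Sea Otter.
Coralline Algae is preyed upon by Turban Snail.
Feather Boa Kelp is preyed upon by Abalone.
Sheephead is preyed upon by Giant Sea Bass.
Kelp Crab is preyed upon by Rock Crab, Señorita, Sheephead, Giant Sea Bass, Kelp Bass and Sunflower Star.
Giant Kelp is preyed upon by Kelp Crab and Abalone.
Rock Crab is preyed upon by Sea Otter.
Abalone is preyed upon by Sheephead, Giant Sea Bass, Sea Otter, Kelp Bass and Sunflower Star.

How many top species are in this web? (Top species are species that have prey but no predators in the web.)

3

Top species (has prey, but nothing eats it): Giant Sea Bass, Lingcod, Sea Otter.
Count: 3.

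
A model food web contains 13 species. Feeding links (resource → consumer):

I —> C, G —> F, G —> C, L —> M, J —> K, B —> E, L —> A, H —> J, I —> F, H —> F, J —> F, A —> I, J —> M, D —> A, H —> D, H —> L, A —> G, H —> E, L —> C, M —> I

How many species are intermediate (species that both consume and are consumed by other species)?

Intermediate species (has both prey and predators): J, D, L, A, M, G, I.
Count: 7.

7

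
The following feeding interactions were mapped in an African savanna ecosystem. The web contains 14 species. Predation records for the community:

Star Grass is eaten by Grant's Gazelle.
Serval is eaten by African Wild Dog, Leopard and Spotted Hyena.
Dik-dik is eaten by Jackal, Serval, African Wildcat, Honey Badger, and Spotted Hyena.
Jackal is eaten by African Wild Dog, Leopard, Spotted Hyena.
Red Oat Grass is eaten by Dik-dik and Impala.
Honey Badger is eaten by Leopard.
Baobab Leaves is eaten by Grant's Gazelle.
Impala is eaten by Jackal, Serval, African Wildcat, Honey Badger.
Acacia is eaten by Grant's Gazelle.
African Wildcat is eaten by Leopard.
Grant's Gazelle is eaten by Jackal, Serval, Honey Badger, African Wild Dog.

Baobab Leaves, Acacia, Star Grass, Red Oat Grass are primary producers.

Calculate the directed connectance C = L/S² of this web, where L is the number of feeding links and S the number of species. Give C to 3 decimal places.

C = 0.133

The web has S = 14 species and L = 26 feeding links.
C = L / S² = 26 / 196 = 0.1327 ≈ 0.133.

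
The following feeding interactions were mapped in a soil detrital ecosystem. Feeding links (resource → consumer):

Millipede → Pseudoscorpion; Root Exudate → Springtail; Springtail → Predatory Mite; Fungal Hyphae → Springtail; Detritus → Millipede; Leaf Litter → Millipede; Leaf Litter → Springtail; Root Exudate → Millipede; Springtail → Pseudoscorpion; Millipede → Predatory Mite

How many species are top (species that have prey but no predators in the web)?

2

Top species (has prey, but nothing eats it): Pseudoscorpion, Predatory Mite.
Count: 2.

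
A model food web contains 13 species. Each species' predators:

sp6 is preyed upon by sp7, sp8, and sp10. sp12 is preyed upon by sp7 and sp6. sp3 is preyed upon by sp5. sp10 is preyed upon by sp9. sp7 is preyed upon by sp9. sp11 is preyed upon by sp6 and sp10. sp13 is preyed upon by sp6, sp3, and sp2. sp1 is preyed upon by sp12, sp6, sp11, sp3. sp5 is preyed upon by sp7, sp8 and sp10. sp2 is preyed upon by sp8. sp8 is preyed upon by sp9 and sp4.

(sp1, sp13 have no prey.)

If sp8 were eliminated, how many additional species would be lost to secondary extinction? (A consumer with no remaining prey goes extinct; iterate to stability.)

1

Remove sp8.
Round 1: sp4 (all prey gone) → extinct.
No further losses. Total secondary extinctions: 1.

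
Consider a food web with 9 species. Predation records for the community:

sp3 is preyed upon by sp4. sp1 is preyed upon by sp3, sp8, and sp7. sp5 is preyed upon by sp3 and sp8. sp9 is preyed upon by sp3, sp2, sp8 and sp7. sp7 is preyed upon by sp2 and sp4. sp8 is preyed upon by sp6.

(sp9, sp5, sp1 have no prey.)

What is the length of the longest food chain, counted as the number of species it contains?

One longest chain: sp9 → sp3 → sp4.
It has 3 species and 2 links.

3 species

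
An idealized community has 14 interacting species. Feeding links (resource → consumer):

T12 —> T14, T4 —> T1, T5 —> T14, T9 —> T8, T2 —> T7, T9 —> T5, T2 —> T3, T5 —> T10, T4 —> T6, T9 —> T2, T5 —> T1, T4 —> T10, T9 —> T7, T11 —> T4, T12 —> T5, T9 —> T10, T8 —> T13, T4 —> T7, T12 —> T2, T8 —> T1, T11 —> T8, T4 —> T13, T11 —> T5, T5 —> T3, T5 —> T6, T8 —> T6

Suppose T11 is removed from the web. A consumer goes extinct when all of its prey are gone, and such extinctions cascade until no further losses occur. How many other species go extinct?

Remove T11.
Round 1: T4 (all prey gone) → extinct.
No further losses. Total secondary extinctions: 1.

1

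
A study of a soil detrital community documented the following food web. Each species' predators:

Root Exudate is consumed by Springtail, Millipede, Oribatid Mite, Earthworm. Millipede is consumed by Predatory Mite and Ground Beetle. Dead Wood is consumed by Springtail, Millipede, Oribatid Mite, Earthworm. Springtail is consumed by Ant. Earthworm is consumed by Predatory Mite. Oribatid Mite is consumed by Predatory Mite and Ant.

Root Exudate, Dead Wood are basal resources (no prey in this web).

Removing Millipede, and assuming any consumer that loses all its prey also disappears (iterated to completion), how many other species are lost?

Remove Millipede.
Round 1: Ground Beetle (all prey gone) → extinct.
No further losses. Total secondary extinctions: 1.

1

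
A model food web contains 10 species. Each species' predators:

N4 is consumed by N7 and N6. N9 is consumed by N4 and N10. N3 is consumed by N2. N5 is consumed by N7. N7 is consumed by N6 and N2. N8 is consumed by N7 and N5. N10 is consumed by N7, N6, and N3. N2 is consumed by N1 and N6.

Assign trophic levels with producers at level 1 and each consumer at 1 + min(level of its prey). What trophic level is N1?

N8 is a producer → level 1.
N7 eats N8 → level 2.
N2 eats N7 → level 3.
N1 eats N2 → level 4.
No prey of N1 is below level 3, so 4 is the minimum.

Trophic level 4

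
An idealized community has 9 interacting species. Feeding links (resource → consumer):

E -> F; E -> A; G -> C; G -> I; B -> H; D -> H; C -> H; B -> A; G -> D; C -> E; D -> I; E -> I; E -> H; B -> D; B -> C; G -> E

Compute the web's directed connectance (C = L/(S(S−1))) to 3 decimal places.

The web has S = 9 species and L = 16 feeding links.
C = L / (S(S−1)) = 16 / 72 = 0.2222 ≈ 0.222.

C = 0.222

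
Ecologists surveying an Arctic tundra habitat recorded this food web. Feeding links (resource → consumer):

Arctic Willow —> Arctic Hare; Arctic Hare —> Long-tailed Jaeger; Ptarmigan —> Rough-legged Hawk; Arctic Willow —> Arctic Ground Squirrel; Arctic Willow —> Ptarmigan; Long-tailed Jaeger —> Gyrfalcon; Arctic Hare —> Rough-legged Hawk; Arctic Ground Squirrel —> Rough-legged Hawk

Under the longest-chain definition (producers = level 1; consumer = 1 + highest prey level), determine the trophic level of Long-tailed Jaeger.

Arctic Willow is a producer → level 1.
Arctic Hare eats Arctic Willow → level 2.
Long-tailed Jaeger eats Arctic Hare → level 3.

Trophic level 3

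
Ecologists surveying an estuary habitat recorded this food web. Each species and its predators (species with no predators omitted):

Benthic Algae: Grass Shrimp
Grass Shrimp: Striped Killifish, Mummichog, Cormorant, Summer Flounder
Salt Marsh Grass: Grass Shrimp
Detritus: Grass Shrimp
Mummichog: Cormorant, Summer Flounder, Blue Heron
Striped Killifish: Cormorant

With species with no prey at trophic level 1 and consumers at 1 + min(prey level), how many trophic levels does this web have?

Basal resources (level 1): Detritus, Salt Marsh Grass, Benthic Algae.
Following each consumer down to its lowest-level prey: Detritus → Grass Shrimp → Mummichog → Blue Heron (levels 1 through 4).
All prey of Blue Heron (Mummichog 3) are at level 3 or above, so Blue Heron is at level 1 + 3 = 4.
Every consumer has at least one prey at level 3 or below, so none exceeds level 4.

4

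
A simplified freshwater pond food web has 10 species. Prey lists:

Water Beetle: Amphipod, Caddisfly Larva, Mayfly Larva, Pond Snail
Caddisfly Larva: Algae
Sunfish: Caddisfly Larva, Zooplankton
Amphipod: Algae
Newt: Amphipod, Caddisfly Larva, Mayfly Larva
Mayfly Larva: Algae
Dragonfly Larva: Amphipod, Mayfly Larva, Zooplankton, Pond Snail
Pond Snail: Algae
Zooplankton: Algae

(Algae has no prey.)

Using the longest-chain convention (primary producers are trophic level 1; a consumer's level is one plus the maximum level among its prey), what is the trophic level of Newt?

Algae is a producer → level 1.
Amphipod eats Algae → level 2.
Newt eats Amphipod (level 2); other prey at levels: Caddisfly Larva 2, Mayfly Larva 2 → level 3.

Trophic level 3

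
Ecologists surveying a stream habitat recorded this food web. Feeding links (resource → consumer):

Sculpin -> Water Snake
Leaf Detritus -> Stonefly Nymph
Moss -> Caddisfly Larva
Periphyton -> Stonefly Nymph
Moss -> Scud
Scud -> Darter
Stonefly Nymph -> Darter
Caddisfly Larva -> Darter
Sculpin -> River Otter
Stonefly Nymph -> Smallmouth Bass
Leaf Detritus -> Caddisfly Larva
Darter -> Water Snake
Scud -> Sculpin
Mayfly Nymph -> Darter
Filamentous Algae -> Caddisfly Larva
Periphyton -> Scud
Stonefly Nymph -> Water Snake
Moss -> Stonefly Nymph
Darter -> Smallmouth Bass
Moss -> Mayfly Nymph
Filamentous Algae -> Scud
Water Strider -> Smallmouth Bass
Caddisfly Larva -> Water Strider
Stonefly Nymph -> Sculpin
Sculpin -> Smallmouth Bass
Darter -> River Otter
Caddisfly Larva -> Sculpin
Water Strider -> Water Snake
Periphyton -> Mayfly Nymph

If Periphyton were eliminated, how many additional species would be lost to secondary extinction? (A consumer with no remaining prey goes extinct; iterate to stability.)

0

Remove Periphyton.
Every predator of it retains at least one other prey: Stonefly Nymph still has Leaf Detritus, Moss; Scud still has Filamentous Algae, Moss; Mayfly Nymph still has Moss.
No consumer loses all prey, so no secondary extinctions occur.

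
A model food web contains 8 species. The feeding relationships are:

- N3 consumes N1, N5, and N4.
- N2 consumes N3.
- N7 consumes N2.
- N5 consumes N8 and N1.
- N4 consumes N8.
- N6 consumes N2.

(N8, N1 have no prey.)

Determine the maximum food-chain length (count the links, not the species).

4 links

One longest chain: N8 → N5 → N3 → N2 → N6.
It has 5 species and 4 links.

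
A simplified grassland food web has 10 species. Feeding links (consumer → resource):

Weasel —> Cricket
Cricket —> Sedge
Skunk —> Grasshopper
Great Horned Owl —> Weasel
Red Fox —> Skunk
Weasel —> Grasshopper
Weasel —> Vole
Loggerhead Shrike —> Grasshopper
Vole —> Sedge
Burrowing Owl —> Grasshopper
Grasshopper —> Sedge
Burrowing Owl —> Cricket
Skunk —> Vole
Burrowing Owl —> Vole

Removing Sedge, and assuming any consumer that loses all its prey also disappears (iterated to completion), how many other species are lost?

9

Remove Sedge.
Round 1: Grasshopper (all prey gone), Cricket (all prey gone), Vole (all prey gone) → extinct.
Round 2: Weasel (all prey gone), Burrowing Owl (all prey gone), Loggerhead Shrike (all prey gone), Skunk (all prey gone) → extinct.
Round 3: Great Horned Owl (all prey gone), Red Fox (all prey gone) → extinct.
No further losses. Total secondary extinctions: 9.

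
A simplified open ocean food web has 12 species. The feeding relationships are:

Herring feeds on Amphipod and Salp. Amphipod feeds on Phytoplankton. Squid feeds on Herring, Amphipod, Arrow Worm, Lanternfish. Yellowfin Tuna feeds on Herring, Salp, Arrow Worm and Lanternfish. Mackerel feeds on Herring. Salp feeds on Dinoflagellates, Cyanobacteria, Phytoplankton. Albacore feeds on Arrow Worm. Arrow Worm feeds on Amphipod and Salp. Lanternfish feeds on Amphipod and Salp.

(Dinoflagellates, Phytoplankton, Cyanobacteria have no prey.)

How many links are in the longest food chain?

3 links

One longest chain: Dinoflagellates → Salp → Herring → Mackerel.
It has 4 species and 3 links.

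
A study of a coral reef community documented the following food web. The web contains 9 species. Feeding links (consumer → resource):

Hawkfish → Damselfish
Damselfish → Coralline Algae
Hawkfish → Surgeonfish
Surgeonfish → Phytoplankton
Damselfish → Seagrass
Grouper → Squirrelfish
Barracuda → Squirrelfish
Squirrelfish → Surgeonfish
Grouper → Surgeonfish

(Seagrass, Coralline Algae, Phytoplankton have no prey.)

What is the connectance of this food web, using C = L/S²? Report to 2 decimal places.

The web has S = 9 species and L = 9 feeding links.
C = L / S² = 9 / 81 = 0.1111 ≈ 0.11.

C = 0.11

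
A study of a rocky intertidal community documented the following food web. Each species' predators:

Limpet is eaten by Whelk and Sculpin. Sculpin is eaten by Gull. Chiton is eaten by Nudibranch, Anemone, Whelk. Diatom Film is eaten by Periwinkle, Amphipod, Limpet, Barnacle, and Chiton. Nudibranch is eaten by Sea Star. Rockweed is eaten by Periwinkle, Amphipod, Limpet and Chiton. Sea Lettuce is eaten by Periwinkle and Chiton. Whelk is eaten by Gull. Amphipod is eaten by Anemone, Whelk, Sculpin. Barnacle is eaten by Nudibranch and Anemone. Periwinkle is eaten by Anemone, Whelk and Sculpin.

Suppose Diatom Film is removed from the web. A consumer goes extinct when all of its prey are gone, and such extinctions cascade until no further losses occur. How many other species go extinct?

1

Remove Diatom Film.
Round 1: Barnacle (all prey gone) → extinct.
No further losses. Total secondary extinctions: 1.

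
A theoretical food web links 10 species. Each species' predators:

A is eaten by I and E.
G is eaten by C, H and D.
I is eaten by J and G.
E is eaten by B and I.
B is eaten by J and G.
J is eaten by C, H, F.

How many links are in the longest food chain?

4 links

One longest chain: A → E → I → J → F.
It has 5 species and 4 links.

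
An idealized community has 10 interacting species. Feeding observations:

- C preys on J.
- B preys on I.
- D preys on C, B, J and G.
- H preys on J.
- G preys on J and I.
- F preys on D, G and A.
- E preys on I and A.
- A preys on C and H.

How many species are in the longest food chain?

4 species

One longest chain: I → B → D → F.
It has 4 species and 3 links.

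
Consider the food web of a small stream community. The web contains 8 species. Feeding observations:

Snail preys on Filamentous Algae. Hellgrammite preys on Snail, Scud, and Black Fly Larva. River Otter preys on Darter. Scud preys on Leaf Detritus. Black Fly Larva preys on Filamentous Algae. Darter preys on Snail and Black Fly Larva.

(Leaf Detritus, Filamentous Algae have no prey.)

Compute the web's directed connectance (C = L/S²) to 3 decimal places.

The web has S = 8 species and L = 9 feeding links.
C = L / S² = 9 / 64 = 0.1406 ≈ 0.141.

C = 0.141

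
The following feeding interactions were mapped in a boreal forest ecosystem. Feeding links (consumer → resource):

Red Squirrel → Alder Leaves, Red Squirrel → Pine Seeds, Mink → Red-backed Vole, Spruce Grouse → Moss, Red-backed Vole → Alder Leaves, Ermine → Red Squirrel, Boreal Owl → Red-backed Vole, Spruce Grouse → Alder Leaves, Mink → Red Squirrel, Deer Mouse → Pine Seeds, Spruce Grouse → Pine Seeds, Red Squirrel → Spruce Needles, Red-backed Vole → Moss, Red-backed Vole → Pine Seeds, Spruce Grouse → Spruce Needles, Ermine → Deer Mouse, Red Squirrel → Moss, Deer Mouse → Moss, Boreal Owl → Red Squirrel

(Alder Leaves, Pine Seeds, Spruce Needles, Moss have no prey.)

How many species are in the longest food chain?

One longest chain: Alder Leaves → Red Squirrel → Mink.
It has 3 species and 2 links.

3 species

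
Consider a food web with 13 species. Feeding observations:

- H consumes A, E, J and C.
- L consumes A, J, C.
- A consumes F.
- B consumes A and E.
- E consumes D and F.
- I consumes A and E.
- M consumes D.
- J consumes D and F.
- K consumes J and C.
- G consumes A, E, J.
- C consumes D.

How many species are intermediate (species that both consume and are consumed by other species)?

4

Intermediate species (has both prey and predators): E, J, C, A.
Count: 4.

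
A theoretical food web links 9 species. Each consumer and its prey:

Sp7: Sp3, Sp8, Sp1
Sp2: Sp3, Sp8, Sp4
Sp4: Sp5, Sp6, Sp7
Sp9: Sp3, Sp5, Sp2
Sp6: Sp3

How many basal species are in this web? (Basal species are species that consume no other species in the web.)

Basal species (no prey listed): Sp3, Sp5, Sp8, Sp1.
Count: 4.

4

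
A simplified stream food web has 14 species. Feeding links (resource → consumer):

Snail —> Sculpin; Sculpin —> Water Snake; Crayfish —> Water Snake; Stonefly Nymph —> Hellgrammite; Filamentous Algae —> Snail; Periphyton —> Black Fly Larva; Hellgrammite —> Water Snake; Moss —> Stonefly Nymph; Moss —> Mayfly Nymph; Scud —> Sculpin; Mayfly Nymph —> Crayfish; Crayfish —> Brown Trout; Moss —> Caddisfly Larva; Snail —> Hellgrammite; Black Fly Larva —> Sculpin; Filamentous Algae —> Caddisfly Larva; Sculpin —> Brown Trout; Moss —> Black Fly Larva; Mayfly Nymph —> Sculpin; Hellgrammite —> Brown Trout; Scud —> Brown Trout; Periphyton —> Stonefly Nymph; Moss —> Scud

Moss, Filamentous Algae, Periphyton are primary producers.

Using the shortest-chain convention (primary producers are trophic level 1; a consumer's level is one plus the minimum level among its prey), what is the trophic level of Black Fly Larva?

Trophic level 2

Moss is a producer → level 1.
Black Fly Larva eats Moss → level 2.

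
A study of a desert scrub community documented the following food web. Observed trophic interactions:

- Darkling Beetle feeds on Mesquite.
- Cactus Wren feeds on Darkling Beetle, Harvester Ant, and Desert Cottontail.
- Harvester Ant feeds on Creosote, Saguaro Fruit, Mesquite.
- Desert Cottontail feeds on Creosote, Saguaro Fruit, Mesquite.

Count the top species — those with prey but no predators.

Top species (has prey, but nothing eats it): Cactus Wren.
Count: 1.

1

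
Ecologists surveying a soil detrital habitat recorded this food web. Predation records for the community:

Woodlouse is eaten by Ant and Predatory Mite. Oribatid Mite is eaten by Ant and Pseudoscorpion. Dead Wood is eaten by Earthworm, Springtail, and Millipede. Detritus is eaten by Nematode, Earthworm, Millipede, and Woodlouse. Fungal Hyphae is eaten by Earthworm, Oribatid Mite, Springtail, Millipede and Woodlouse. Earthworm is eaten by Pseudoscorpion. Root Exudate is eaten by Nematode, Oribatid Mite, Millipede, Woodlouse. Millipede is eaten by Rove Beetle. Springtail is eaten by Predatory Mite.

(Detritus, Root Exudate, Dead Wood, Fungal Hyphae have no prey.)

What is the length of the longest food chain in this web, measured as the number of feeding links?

One longest chain: Root Exudate → Oribatid Mite → Pseudoscorpion.
It has 3 species and 2 links.

2 links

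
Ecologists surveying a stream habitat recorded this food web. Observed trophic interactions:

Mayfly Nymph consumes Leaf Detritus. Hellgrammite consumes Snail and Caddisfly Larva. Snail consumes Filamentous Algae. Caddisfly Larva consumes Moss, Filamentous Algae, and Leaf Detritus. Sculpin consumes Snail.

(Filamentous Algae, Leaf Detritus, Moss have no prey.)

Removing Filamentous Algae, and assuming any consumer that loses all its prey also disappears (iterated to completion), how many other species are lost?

Remove Filamentous Algae.
Round 1: Snail (all prey gone) → extinct.
Round 2: Sculpin (all prey gone) → extinct.
No further losses. Total secondary extinctions: 2.

2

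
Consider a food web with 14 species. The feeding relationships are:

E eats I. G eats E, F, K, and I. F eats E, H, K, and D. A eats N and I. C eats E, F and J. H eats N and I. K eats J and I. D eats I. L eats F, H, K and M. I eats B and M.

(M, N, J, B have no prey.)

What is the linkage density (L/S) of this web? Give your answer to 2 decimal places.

L/S = 1.79

There are L = 25 links among S = 14 species.
L/S = 25/14 = 1.7857 ≈ 1.79.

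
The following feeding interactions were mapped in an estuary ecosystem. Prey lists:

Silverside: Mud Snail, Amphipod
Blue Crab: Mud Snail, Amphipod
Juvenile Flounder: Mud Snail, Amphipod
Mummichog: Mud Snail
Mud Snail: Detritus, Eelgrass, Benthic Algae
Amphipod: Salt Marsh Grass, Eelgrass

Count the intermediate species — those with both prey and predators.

Intermediate species (has both prey and predators): Mud Snail, Amphipod.
Count: 2.

2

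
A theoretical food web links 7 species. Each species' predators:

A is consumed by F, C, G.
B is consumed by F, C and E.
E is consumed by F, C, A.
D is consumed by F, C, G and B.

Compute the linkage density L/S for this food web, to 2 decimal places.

L/S = 1.86

There are L = 13 links among S = 7 species.
L/S = 13/7 = 1.8571 ≈ 1.86.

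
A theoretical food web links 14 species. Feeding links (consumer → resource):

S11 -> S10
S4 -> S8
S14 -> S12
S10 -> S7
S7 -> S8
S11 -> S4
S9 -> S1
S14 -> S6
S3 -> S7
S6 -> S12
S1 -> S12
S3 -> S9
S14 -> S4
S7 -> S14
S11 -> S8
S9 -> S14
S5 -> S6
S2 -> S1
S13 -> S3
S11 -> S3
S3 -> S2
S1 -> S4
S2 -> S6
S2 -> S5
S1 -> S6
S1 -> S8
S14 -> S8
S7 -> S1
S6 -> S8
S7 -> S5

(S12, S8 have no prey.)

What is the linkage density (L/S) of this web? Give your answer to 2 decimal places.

There are L = 30 links among S = 14 species.
L/S = 30/14 = 2.1429 ≈ 2.14.

L/S = 2.14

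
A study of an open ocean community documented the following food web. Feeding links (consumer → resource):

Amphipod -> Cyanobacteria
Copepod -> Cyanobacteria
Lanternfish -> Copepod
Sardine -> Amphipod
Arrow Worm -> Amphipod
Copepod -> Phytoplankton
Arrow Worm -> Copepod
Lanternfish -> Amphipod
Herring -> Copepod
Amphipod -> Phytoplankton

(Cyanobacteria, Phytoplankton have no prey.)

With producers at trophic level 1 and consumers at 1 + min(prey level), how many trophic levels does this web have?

3

Producers (level 1): Cyanobacteria, Phytoplankton.
Following each consumer down to its lowest-level prey: Cyanobacteria → Copepod → Arrow Worm (levels 1 through 3).
All prey of Arrow Worm (Copepod 2, Amphipod 2) are at level 2 or above, so Arrow Worm is at level 1 + 2 = 3.
Every consumer has at least one prey at level 2 or below, so none exceeds level 3.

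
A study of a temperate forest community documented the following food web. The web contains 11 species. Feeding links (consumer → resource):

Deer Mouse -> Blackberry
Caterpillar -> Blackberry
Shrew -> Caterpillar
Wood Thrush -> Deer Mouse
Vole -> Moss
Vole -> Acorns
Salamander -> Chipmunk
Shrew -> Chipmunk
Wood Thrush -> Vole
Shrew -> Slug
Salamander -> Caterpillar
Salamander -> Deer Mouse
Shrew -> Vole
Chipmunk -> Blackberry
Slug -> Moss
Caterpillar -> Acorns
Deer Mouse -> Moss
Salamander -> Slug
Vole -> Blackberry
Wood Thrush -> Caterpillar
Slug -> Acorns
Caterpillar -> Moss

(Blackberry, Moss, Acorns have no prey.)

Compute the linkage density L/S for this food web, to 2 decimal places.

There are L = 22 links among S = 11 species.
L/S = 22/11 = 2.0000 ≈ 2.00.

L/S = 2.00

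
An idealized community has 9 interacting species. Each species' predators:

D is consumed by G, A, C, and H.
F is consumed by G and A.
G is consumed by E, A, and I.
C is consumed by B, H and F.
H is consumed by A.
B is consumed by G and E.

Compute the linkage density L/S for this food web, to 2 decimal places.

There are L = 15 links among S = 9 species.
L/S = 15/9 = 1.6667 ≈ 1.67.

L/S = 1.67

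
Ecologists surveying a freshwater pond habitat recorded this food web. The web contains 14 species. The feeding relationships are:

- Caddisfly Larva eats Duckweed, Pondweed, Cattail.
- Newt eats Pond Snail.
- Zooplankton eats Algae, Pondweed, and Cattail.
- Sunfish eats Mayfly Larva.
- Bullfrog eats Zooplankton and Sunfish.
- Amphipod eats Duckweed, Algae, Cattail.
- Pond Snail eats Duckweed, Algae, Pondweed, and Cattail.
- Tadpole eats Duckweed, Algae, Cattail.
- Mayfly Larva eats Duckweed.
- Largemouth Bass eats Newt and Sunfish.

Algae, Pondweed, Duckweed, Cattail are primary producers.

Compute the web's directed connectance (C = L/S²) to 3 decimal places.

C = 0.117

The web has S = 14 species and L = 23 feeding links.
C = L / S² = 23 / 196 = 0.1173 ≈ 0.117.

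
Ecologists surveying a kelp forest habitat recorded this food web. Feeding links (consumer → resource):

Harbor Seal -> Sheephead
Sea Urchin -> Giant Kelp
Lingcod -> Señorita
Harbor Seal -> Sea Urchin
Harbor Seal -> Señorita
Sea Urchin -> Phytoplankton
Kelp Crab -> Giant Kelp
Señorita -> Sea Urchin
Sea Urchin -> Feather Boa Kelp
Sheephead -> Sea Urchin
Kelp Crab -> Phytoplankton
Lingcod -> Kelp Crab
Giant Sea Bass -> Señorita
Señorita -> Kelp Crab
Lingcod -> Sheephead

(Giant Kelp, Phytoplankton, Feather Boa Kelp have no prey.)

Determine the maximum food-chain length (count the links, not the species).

3 links

One longest chain: Giant Kelp → Sea Urchin → Señorita → Giant Sea Bass.
It has 4 species and 3 links.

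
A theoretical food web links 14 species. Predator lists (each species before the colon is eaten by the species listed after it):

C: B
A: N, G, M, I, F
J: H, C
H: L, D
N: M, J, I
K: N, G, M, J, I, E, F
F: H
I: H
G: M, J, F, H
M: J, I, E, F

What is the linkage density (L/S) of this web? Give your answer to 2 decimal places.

There are L = 30 links among S = 14 species.
L/S = 30/14 = 2.1429 ≈ 2.14.

L/S = 2.14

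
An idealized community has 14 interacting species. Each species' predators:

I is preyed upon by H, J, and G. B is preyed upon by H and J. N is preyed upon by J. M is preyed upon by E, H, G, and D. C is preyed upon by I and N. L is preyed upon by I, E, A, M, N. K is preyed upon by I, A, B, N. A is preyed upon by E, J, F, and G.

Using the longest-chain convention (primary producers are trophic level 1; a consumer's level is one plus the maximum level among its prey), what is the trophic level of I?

Trophic level 2

K is a producer → level 1.
I eats K (level 1); other prey at levels: C 1, L 1 → level 2.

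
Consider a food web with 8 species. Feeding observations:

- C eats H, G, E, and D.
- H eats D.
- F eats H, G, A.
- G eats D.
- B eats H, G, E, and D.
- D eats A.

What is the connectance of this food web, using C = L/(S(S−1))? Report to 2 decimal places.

C = 0.25

The web has S = 8 species and L = 14 feeding links.
C = L / (S(S−1)) = 14 / 56 = 0.2500 ≈ 0.25.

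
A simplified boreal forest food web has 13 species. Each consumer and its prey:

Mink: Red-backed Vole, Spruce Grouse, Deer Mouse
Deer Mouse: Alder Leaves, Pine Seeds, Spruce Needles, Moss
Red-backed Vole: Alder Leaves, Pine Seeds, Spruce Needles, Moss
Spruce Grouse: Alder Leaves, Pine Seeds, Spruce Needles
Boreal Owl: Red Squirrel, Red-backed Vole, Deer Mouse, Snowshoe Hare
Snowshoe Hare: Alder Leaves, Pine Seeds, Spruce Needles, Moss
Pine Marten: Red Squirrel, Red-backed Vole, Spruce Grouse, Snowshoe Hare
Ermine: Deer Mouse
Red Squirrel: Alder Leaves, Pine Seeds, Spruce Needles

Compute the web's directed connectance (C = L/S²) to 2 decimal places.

The web has S = 13 species and L = 30 feeding links.
C = L / S² = 30 / 169 = 0.1775 ≈ 0.18.

C = 0.18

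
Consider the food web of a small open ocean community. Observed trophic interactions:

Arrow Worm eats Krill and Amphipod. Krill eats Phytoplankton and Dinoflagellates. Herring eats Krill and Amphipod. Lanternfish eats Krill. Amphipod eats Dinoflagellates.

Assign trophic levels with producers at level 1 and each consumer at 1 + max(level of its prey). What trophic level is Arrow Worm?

Dinoflagellates is a producer → level 1.
Amphipod eats Dinoflagellates → level 2.
Arrow Worm eats Amphipod (level 2); other prey at levels: Krill 2 → level 3.

Trophic level 3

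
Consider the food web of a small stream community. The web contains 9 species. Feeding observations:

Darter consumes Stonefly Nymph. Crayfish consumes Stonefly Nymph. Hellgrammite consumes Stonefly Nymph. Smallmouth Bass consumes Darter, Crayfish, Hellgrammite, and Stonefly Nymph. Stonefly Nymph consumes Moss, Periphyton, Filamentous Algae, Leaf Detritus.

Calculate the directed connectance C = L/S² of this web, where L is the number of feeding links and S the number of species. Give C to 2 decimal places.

The web has S = 9 species and L = 11 feeding links.
C = L / S² = 11 / 81 = 0.1358 ≈ 0.14.

C = 0.14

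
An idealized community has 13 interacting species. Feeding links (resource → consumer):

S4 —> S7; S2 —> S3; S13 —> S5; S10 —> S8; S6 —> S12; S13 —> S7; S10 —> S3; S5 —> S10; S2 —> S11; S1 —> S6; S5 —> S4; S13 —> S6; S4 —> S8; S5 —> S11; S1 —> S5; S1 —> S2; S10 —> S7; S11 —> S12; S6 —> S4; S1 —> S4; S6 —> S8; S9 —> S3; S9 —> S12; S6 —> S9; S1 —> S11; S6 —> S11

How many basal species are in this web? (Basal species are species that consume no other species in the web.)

2

Basal species (no prey listed): S13, S1.
Count: 2.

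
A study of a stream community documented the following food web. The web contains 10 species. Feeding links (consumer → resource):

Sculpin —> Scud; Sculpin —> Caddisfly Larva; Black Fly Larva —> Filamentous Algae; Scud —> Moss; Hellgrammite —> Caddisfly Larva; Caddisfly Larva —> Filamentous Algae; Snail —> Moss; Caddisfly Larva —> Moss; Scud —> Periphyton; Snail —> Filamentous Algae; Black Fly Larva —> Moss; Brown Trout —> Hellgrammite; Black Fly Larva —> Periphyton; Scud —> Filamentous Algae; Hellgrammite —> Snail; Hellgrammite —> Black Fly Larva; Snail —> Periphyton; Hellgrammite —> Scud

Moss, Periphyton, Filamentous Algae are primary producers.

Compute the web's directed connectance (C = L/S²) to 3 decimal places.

The web has S = 10 species and L = 18 feeding links.
C = L / S² = 18 / 100 = 0.1800 ≈ 0.180.

C = 0.180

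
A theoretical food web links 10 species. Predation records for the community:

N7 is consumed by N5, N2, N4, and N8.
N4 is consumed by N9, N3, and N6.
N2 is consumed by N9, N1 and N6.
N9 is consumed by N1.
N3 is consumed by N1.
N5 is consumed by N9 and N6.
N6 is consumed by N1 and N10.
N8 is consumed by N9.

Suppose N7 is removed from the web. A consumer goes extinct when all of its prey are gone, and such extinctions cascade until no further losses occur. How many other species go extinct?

9

Remove N7.
Round 1: N8 (all prey gone), N5 (all prey gone), N2 (all prey gone), N4 (all prey gone) → extinct.
Round 2: N9 (all prey gone), N3 (all prey gone), N6 (all prey gone) → extinct.
Round 3: N1 (all prey gone), N10 (all prey gone) → extinct.
No further losses. Total secondary extinctions: 9.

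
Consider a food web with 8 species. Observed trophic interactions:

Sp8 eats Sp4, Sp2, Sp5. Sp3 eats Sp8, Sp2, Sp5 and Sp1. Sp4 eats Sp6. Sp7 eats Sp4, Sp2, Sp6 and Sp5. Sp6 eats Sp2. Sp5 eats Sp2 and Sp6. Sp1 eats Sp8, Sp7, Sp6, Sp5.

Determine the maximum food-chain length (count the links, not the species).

5 links

One longest chain: Sp2 → Sp6 → Sp5 → Sp8 → Sp1 → Sp3.
It has 6 species and 5 links.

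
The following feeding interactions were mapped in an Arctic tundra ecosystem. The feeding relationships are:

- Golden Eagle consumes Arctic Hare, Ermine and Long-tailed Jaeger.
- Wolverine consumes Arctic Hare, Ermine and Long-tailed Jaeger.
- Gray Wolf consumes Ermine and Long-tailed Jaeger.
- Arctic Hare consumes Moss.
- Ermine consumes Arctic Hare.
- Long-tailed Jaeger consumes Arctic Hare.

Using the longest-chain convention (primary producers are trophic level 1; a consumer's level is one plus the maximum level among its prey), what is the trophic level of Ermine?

Trophic level 3

Moss is a producer → level 1.
Arctic Hare eats Moss → level 2.
Ermine eats Arctic Hare → level 3.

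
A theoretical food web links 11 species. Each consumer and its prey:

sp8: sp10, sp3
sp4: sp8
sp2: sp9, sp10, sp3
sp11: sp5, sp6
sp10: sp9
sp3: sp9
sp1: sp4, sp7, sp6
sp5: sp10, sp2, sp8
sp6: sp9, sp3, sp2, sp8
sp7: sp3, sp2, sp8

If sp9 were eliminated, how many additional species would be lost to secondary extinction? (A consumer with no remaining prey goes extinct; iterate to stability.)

Remove sp9.
Round 1: sp10 (all prey gone), sp3 (all prey gone) → extinct.
Round 2: sp2 (all prey gone), sp8 (all prey gone) → extinct.
Round 3: sp5 (all prey gone), sp4 (all prey gone), sp7 (all prey gone), sp6 (all prey gone) → extinct.
Round 4: sp1 (all prey gone), sp11 (all prey gone) → extinct.
No further losses. Total secondary extinctions: 10.

10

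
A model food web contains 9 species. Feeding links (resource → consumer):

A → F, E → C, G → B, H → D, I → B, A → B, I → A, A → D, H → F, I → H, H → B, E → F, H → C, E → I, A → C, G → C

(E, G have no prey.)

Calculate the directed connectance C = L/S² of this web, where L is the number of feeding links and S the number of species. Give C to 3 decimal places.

The web has S = 9 species and L = 16 feeding links.
C = L / S² = 16 / 81 = 0.1975 ≈ 0.198.

C = 0.198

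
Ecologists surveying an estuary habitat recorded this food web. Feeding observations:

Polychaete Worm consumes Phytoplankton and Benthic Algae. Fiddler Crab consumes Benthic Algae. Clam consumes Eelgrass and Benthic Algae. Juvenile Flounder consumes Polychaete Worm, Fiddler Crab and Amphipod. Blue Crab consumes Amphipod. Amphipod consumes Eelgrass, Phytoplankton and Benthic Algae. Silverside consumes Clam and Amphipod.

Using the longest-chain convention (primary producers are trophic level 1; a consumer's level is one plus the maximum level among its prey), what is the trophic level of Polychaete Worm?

Benthic Algae is a producer → level 1.
Polychaete Worm eats Benthic Algae (level 1); other prey at levels: Phytoplankton 1 → level 2.

Trophic level 2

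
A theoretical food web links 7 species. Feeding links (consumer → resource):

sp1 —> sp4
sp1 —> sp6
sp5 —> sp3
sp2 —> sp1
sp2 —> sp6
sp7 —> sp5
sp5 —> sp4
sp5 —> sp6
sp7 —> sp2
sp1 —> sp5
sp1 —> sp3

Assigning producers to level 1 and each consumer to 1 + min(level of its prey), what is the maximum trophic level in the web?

3

Producers (level 1): sp3, sp6, sp4.
Following each consumer down to its lowest-level prey: sp3 → sp5 → sp7 (levels 1 through 3).
All prey of sp7 (sp5 2, sp2 2) are at level 2 or above, so sp7 is at level 1 + 2 = 3.
Every consumer has at least one prey at level 2 or below, so none exceeds level 3.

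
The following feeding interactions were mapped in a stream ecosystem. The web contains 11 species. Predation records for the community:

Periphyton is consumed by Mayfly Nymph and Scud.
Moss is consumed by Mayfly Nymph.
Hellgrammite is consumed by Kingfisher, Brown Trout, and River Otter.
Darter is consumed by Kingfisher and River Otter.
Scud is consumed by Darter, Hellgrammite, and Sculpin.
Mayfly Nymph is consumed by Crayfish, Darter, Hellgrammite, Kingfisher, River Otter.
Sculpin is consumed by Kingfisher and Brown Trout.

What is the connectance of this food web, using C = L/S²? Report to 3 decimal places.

The web has S = 11 species and L = 18 feeding links.
C = L / S² = 18 / 121 = 0.1488 ≈ 0.149.

C = 0.149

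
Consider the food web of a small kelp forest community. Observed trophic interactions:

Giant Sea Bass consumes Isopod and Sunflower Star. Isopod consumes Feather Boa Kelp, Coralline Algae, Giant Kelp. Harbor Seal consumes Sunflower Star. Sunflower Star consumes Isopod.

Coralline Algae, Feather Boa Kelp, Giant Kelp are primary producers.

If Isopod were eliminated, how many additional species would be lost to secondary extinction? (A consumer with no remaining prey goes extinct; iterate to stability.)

3

Remove Isopod.
Round 1: Sunflower Star (all prey gone) → extinct.
Round 2: Harbor Seal (all prey gone), Giant Sea Bass (all prey gone) → extinct.
No further losses. Total secondary extinctions: 3.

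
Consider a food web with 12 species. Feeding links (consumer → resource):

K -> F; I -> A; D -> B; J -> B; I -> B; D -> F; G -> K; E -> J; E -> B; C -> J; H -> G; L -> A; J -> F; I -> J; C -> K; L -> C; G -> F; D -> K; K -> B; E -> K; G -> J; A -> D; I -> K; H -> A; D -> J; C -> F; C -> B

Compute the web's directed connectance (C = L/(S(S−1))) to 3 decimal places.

The web has S = 12 species and L = 27 feeding links.
C = L / (S(S−1)) = 27 / 132 = 0.2045 ≈ 0.205.

C = 0.205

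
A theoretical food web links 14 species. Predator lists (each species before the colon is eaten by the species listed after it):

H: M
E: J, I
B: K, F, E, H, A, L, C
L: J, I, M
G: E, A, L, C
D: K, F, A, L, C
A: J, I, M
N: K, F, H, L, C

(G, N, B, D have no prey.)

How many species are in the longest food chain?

One longest chain: G → A → J.
It has 3 species and 2 links.

3 species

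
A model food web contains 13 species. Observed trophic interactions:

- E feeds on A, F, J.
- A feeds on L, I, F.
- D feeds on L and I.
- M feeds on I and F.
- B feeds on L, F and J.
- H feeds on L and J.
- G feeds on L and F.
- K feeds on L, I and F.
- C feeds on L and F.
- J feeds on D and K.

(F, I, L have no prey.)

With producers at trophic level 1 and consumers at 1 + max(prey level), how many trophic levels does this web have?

Producers (level 1): F, I, L.
I → D → J → H gives H level 4.
No species has a prey at level 4, so no species reaches level 5.

4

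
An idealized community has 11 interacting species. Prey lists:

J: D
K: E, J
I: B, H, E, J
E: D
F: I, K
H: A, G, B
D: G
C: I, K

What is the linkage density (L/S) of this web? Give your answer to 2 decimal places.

L/S = 1.45

There are L = 16 links among S = 11 species.
L/S = 16/11 = 1.4545 ≈ 1.45.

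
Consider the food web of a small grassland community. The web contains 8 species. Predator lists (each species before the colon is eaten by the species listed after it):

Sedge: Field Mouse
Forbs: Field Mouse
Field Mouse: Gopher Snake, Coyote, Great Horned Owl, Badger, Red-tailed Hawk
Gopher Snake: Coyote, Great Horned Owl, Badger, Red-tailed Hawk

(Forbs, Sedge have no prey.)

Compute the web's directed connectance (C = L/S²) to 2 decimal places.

The web has S = 8 species and L = 11 feeding links.
C = L / S² = 11 / 64 = 0.1719 ≈ 0.17.

C = 0.17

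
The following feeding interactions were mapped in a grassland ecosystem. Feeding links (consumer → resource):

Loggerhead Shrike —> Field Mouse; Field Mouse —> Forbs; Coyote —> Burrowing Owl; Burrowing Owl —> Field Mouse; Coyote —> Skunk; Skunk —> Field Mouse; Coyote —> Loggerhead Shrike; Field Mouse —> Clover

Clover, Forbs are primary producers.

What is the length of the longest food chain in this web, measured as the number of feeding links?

One longest chain: Clover → Field Mouse → Loggerhead Shrike → Coyote.
It has 4 species and 3 links.

3 links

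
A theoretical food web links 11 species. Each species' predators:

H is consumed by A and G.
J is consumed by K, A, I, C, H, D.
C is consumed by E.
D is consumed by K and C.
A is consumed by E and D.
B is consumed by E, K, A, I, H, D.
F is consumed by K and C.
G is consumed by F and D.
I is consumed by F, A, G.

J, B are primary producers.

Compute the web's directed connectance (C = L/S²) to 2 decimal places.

C = 0.21

The web has S = 11 species and L = 26 feeding links.
C = L / S² = 26 / 121 = 0.2149 ≈ 0.21.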